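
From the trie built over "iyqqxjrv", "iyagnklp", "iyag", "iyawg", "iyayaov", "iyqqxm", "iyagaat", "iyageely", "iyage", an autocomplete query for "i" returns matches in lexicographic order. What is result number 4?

iyageely

Filter for "i…" and sort: "iyag", "iyagaat", "iyage", "iyageely", "iyagnklp", "iyawg", "iyayaov", "iyqqxjrv", "iyqqxm"
The 4th is iyageely.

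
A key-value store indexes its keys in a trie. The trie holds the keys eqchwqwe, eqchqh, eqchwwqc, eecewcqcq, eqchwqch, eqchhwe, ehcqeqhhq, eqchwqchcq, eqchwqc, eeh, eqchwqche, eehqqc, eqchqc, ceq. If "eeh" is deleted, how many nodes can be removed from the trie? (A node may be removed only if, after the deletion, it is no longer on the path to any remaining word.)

A node on "eeh"'s path can go only if nothing else ends at it or branches off below it.
Every node on "eeh" is still needed (e.g. by "eehqqc"), so nothing is freed.
Nodes removed: 0

0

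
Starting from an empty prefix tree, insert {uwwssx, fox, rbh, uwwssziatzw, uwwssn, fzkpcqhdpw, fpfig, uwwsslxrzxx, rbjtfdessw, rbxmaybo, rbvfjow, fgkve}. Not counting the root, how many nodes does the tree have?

61

For each word, the new-node count is its length minus the longest prefix already in the trie:
  "uwwssx" → 6 new (u, w, w, s, s, x)
  "fox" → 3 new (f, o, x)
  "rbh" → 3 new (r, b, h)
  "uwwssziatzw" → prefix "uwwss" already present; 6 new (z, i, a, t, z, w)
  "uwwssn" → prefix "uwwss" already present; 1 new (n)
  "fzkpcqhdpw" → prefix "f" already present; 9 new (z, k, p, c, q, h, d, p, w)
  "fpfig" → prefix "f" already present; 4 new (p, f, i, g)
  "uwwsslxrzxx" → prefix "uwwss" already present; 6 new (l, x, r, z, x, x)
  "rbjtfdessw" → prefix "rb" already present; 8 new (j, t, f, d, e, s, s, w)
  "rbxmaybo" → prefix "rb" already present; 6 new (x, m, a, y, b, o)
  "rbvfjow" → prefix "rb" already present; 5 new (v, f, j, o, w)
  "fgkve" → prefix "f" already present; 4 new (g, k, v, e)
Total nodes = 6 + 3 + 3 + 6 + 1 + 9 + 4 + 6 + 8 + 6 + 5 + 4 = 61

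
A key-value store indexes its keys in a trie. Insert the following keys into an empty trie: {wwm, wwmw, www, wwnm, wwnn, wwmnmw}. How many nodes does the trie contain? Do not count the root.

Trace insertions, counting only characters that open a new branch:
  "wwm" → 3 new (w, w, m)
  "wwmw" → prefix "wwm" already present; 1 new (w)
  "www" → prefix "ww" already present; 1 new (w)
  "wwnm" → prefix "ww" already present; 2 new (n, m)
  "wwnn" → prefix "wwn" already present; 1 new (n)
  "wwmnmw" → prefix "wwm" already present; 3 new (n, m, w)
Total nodes = 3 + 1 + 1 + 2 + 1 + 3 = 11

11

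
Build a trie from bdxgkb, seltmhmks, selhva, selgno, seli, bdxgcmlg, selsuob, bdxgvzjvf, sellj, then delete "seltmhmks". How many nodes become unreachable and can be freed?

6

After clearing the end-marker at "seltmhmks", prune upward until reaching a node still needed by another word.
The suffix "tmhmks" (6 nodes) is used only by "seltmhmks"; the node for "sel" still has the child "h", so pruning stops there.
Nodes removed: 6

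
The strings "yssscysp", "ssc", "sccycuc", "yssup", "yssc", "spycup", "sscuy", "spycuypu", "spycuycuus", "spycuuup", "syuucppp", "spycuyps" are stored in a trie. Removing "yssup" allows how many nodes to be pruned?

Walk "yssup" from the leaf back toward the root, removing each node that no remaining word uses.
The suffix "up" (2 nodes) is used only by "yssup"; the node for "yss" still has the child "s", so pruning stops there.
Nodes removed: 2

2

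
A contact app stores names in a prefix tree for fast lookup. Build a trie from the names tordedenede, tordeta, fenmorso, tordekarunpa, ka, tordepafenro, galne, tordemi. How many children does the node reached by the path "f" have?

1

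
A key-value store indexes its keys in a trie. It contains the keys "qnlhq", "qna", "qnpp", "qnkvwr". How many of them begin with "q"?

4

Traverse to the node for "q", then collect every word in that subtree.
Words under "q": qna, qnkvwr, qnlhq, qnpp
Count: 4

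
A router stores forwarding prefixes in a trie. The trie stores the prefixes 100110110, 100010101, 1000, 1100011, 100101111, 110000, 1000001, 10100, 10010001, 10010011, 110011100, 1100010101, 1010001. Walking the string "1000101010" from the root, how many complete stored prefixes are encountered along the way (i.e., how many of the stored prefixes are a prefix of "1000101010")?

2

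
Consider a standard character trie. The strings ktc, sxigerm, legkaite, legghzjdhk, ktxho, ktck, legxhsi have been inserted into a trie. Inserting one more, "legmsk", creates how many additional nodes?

"leg" is already a path in the trie; the remaining "msk" must be added.
New nodes needed: |"legmsk"| − 3 = 6 − 3 = 3.

3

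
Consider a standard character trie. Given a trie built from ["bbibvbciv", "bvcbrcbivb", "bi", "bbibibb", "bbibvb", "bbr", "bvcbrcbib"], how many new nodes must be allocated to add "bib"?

1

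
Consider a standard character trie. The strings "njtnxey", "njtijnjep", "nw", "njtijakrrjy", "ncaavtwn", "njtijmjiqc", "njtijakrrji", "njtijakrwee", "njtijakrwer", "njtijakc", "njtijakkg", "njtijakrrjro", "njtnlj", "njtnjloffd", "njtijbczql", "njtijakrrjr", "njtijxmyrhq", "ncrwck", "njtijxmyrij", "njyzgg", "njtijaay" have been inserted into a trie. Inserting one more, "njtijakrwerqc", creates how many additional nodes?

The longest prefix of "njtijakrwerqc" already in the trie is "njtijakrwer" (length 11).
Each of the 2 remaining characters creates one node.

2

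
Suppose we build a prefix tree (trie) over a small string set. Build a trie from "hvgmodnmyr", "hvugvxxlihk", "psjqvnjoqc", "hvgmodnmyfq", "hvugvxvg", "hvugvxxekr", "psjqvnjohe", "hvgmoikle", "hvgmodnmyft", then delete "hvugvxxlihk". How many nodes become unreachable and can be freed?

Walk "hvugvxxlihk" from the leaf back toward the root, removing each node that no remaining word uses.
The suffix "lihk" (4 nodes) is used only by "hvugvxxlihk"; the node for "hvugvxx" still has the child "e", so pruning stops there.
Nodes removed: 4

4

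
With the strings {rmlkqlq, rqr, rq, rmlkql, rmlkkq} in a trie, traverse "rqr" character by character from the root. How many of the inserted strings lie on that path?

Traverse "rqr" character by character; count nodes along the way that are marked as word ends.
Prefixes of the query that are stored words: "rq", "rqr"
Count: 2

2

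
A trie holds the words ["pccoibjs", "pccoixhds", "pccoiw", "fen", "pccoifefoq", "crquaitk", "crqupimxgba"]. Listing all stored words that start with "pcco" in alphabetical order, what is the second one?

pccoifefoq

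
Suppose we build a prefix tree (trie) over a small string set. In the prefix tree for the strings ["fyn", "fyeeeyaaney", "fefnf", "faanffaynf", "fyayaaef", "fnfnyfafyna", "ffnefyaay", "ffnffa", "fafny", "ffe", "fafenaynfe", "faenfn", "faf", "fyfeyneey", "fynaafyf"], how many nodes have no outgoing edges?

A leaf is a node with no children — equivalently, the end of a word that is not a proper prefix of any other stored word.
Those words: "faanffaynf", "faenfn", "fafenaynfe", "fafny", "fefnf", "ffe", "ffnefyaay", "ffnffa", "fnfnyfafyna", "fyayaaef", "fyeeeyaaney", "fyfeyneey", "fynaafyf"
Leaf count: 13

13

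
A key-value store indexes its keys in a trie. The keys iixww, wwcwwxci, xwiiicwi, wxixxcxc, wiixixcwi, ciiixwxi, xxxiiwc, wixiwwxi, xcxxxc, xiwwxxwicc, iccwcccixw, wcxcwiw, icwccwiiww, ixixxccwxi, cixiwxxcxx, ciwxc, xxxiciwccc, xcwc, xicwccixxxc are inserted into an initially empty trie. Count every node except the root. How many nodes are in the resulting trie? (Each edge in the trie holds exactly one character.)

130

Count nodes per top-level branch (shared prefixes stored once):
  'c'-branch (ciiixwxi, ciwxc, cixiwxxcxx): 19 nodes
  'i'-branch (iccwcccixw, icwccwiiww, iixww, ixixxccwxi): 31 nodes
  'w'-branch (wcxcwiw, wiixixcwi, wixiwwxi, wwcwwxci, wxixxcxc): 35 nodes
  'x'-branch (xcwc, xcxxxc, xicwccixxxc, xiwwxxwicc, xwiiicwi, xxxiciwccc, xxxiiwc): 45 nodes
Sum: 130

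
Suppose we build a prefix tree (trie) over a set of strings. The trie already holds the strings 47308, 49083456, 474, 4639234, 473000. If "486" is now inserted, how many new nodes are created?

2

Walking "486" from the root, the first 1 characters ("4") follow existing edges; "8" is the first miss.
Each of the 2 remaining characters creates one node.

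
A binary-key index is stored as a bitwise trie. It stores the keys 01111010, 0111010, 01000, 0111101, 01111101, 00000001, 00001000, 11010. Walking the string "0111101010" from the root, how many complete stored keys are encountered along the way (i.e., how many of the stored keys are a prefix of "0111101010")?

2

Walk "0111101010" from the root; an end-of-word marker is hit whenever a stored word is a prefix of "0111101010".
Prefixes of the query that are stored words: "0111101", "01111010"
Count: 2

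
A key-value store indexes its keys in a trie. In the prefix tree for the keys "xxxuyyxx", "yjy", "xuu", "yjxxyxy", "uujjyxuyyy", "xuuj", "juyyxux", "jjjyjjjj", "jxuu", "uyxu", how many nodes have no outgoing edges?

A leaf is a node with no children — equivalently, the end of a word that is not a proper prefix of any other stored word.
Those words: "jjjyjjjj", "juyyxux", "jxuu", "uujjyxuyyy", "uyxu", "xuuj", "xxxuyyxx", "yjxxyxy", "yjy"
Leaf count: 9

9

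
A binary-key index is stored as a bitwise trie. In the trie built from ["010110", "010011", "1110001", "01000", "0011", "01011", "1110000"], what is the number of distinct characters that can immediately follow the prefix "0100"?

The children of the "0100" node are the distinct next characters among strings starting with "0100".
Characters that immediately follow "0100" among the stored strings: {0, 1}.
That node has 2 child edges.

2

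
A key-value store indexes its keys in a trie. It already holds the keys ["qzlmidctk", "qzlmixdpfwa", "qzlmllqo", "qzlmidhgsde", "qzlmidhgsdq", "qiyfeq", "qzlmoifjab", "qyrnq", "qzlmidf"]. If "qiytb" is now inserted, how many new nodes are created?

Walking "qiytb" from the root, the first 3 characters ("qiy") follow existing edges; "t" is the first miss.
New nodes needed: |"qiytb"| − 3 = 5 − 3 = 2.

2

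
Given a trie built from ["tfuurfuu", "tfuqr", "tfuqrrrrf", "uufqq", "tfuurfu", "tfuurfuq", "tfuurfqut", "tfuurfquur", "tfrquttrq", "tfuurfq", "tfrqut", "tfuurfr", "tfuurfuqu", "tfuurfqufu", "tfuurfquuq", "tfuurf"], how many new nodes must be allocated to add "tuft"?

"t" is already a path in the trie; the remaining "uft" must be added.
So 4 − 1 = 3 new nodes.

3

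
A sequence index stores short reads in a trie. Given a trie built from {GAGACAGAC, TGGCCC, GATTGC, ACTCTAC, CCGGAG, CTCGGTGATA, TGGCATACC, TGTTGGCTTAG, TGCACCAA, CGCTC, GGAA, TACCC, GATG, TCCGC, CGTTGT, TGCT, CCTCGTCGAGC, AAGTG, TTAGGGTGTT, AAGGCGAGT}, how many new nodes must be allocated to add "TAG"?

1

The longest prefix of "TAG" already in the trie is "TA" (length 2).
New nodes needed: |"TAG"| − 2 = 3 − 2 = 1.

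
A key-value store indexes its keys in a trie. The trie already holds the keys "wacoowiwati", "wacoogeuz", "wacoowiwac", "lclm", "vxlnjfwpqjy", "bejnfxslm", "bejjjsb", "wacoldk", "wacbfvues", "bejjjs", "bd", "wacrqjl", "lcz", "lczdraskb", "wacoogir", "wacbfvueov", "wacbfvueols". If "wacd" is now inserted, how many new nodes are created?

1

The longest prefix of "wacd" already in the trie is "wac" (length 3).
So 4 − 3 = 1 new nodes.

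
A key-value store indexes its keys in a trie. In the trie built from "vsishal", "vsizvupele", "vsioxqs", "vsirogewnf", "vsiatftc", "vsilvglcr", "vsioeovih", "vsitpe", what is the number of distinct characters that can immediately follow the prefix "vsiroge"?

1

The children of the "vsiroge" node are the distinct next characters among strings starting with "vsiroge".
Characters that immediately follow "vsiroge" among the stored strings: {w}.
That node has 1 child edge.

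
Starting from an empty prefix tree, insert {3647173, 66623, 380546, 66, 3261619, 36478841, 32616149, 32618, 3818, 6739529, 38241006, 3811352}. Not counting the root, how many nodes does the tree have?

48

For each word, the new-node count is its length minus the longest prefix already in the trie:
  "3647173" → 7 new (3, 6, 4, 7, 1, 7, 3)
  "66623" → 5 new (6, 6, 6, 2, 3)
  "380546" → prefix "3" already present; 5 new (8, 0, 5, 4, 6)
  "66" → prefix "66" already present; 0 new (none)
  "3261619" → prefix "3" already present; 6 new (2, 6, 1, 6, 1, 9)
  "36478841" → prefix "3647" already present; 4 new (8, 8, 4, 1)
  "32616149" → prefix "326161" already present; 2 new (4, 9)
  "32618" → prefix "3261" already present; 1 new (8)
  "3818" → prefix "38" already present; 2 new (1, 8)
  "6739529" → prefix "6" already present; 6 new (7, 3, 9, 5, 2, 9)
  "38241006" → prefix "38" already present; 6 new (2, 4, 1, 0, 0, 6)
  "3811352" → prefix "381" already present; 4 new (1, 3, 5, 2)
Total nodes = 7 + 5 + 5 + 0 + 6 + 4 + 2 + 1 + 2 + 6 + 6 + 4 = 48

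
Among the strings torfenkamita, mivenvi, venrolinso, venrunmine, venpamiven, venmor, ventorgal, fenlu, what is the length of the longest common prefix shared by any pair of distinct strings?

4

Look for the deepest trie node that still has at least two words in its subtree.
"venrolinso" and "venrunmine" agree on "venr" (4 characters) before diverging; nothing deeper is shared.
Longest shared-prefix length: 4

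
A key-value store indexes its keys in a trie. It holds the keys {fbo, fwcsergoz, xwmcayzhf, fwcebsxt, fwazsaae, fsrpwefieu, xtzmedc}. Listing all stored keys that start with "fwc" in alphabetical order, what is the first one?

fwcebsxt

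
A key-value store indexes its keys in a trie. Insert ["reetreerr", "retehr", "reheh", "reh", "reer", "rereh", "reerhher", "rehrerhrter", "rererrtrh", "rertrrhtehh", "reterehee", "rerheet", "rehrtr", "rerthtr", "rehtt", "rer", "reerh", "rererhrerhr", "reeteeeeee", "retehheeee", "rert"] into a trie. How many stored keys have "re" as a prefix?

Filter for entries beginning with "re":
Words under "re": reer, reerh, reerhher, reeteeeeee, reetreerr, reh, reheh, rehrerhrter, rehrtr, rehtt, rer, rereh, rererhrerhr, rererrtrh, rerheet, rert, rerthtr, rertrrhtehh, retehheeee, retehr, reterehee
Count: 21

21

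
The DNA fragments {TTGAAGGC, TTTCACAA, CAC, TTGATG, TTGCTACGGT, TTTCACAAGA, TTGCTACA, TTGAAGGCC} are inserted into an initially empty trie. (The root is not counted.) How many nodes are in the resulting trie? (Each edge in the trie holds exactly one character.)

Insert word by word; a character creates a node only if that edge doesn't already exist:
  "TTGAAGGC" → 8 new (T, T, G, A, A, G, G, C)
  "TTTCACAA" → prefix "TT" already present; 6 new (T, C, A, C, A, A)
  "CAC" → 3 new (C, A, C)
  "TTGATG" → prefix "TTGA" already present; 2 new (T, G)
  "TTGCTACGGT" → prefix "TTG" already present; 7 new (C, T, A, C, G, G, T)
  "TTTCACAAGA" → prefix "TTTCACAA" already present; 2 new (G, A)
  "TTGCTACA" → prefix "TTGCTAC" already present; 1 new (A)
  "TTGAAGGCC" → prefix "TTGAAGGC" already present; 1 new (C)
Total nodes = 8 + 6 + 3 + 2 + 7 + 2 + 1 + 1 = 30

30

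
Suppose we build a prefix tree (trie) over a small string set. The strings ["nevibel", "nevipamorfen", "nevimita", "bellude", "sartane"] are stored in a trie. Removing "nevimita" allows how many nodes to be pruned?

Walk "nevimita" from the leaf back toward the root, removing each node that no remaining word uses.
The suffix "mita" (4 nodes) is used only by "nevimita"; the node for "nevi" still has the child "b", so pruning stops there.
Nodes removed: 4

4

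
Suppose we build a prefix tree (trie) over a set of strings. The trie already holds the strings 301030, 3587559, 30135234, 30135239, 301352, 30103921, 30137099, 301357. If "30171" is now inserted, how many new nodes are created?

2

Walking "30171" from the root, the first 3 characters ("301") follow existing edges; "7" is the first miss.
Each of the 2 remaining characters creates one node.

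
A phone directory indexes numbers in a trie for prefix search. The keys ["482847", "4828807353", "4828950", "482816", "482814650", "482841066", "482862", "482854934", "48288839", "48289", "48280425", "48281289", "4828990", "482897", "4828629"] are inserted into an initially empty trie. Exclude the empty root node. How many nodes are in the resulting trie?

Trace insertions, counting only characters that open a new branch:
  "482847" → 6 new (4, 8, 2, 8, 4, 7)
  "4828807353" → prefix "4828" already present; 6 new (8, 0, 7, 3, 5, 3)
  "4828950" → prefix "4828" already present; 3 new (9, 5, 0)
  "482816" → prefix "4828" already present; 2 new (1, 6)
  "482814650" → prefix "48281" already present; 4 new (4, 6, 5, 0)
  "482841066" → prefix "48284" already present; 4 new (1, 0, 6, 6)
  "482862" → prefix "4828" already present; 2 new (6, 2)
  "482854934" → prefix "4828" already present; 5 new (5, 4, 9, 3, 4)
  "48288839" → prefix "48288" already present; 3 new (8, 3, 9)
  "48289" → prefix "48289" already present; 0 new (none)
  "48280425" → prefix "4828" already present; 4 new (0, 4, 2, 5)
  "48281289" → prefix "48281" already present; 3 new (2, 8, 9)
  "4828990" → prefix "48289" already present; 2 new (9, 0)
  "482897" → prefix "48289" already present; 1 new (7)
  "4828629" → prefix "482862" already present; 1 new (9)
Total nodes = 6 + 6 + 3 + 2 + 4 + 4 + 2 + 5 + 3 + 0 + 4 + 3 + 2 + 1 + 1 = 46

46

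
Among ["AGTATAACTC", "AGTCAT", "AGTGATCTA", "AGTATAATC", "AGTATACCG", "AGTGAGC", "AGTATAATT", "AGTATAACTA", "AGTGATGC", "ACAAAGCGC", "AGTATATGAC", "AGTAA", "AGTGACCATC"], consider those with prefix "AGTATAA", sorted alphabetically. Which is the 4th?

DFS of the "AGTATAA" subtree visits, in order: "AGTATAACTA", "AGTATAACTC", "AGTATAATC", "AGTATAATT"
The 4th is AGTATAATT.

AGTATAATT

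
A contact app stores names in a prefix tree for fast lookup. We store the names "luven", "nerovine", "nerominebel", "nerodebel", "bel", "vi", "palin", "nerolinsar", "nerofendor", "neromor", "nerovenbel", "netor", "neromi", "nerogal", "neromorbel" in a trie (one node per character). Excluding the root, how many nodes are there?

63

Count nodes per top-level branch (shared prefixes stored once):
  'b'-branch (bel): 3 nodes
  'l'-branch (luven): 5 nodes
  'n'-branch (nerodebel, nerofendor, nerogal, nerolinsar, neromi, nerominebel, neromor, neromorbel, nerovenbel, nerovine, netor): 48 nodes
  'p'-branch (palin): 5 nodes
  'v'-branch (vi): 2 nodes
Sum: 63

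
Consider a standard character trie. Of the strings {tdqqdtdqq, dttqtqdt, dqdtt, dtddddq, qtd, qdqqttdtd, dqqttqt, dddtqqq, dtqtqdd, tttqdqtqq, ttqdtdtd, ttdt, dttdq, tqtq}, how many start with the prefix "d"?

7

Traverse to the node for "d", then collect every word in that subtree.
Words under "d": dddtqqq, dqdtt, dqqttqt, dtddddq, dtqtqdd, dttdq, dttqtqdt
Count: 7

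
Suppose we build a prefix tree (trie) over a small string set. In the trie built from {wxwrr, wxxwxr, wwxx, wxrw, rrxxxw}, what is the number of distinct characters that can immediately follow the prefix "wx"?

Follow the path "wx" to its node, then look at its outgoing edges.
Characters that immediately follow "wx" among the stored strings: {r, w, x}.
That node has 3 child edges.

3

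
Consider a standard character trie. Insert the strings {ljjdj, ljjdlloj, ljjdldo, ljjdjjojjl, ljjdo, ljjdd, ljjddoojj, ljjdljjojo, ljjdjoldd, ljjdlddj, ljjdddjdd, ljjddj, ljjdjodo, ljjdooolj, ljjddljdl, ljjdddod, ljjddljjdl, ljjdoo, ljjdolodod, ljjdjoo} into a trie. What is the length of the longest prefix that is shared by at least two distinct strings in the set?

7

Equivalently: take the maximum, over all pairs, of their longest common prefix length.
"ljjddljdl" and "ljjddljjdl" agree on "ljjddlj" (7 characters) before diverging; nothing deeper is shared.
Longest shared-prefix length: 7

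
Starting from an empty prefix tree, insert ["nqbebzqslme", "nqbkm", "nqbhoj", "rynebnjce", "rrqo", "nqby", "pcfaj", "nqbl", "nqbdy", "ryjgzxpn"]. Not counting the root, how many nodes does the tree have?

For each word, the new-node count is its length minus the longest prefix already in the trie:
  "nqbebzqslme" → 11 new (n, q, b, e, b, z, q, s, l, m, e)
  "nqbkm" → prefix "nqb" already present; 2 new (k, m)
  "nqbhoj" → prefix "nqb" already present; 3 new (h, o, j)
  "rynebnjce" → 9 new (r, y, n, e, b, n, j, c, e)
  "rrqo" → prefix "r" already present; 3 new (r, q, o)
  "nqby" → prefix "nqb" already present; 1 new (y)
  "pcfaj" → 5 new (p, c, f, a, j)
  "nqbl" → prefix "nqb" already present; 1 new (l)
  "nqbdy" → prefix "nqb" already present; 2 new (d, y)
  "ryjgzxpn" → prefix "ry" already present; 6 new (j, g, z, x, p, n)
Total nodes = 11 + 2 + 3 + 9 + 3 + 1 + 5 + 1 + 2 + 6 = 43

43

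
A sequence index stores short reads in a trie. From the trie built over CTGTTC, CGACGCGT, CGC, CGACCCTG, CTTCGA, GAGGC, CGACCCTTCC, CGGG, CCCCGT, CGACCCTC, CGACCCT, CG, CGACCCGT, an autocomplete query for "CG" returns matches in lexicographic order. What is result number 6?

CGACCCTTCC

Words with prefix "CG", in lexicographic order: "CG", "CGACCCGT", "CGACCCT", "CGACCCTC", "CGACCCTG", "CGACCCTTCC", "CGACGCGT", "CGC", "CGGG"
Position 6: CGACCCTTCC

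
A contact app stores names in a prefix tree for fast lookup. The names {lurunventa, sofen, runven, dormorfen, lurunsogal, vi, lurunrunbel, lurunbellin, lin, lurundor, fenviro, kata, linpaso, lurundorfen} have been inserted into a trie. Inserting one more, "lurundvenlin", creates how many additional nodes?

The longest prefix of "lurundvenlin" already in the trie is "lurund" (length 6).
Each of the 6 remaining characters creates one node.

6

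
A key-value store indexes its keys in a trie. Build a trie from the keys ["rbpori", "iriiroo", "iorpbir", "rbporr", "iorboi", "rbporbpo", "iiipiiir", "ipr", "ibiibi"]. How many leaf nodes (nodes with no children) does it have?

Leaves are exactly the stored words that no other stored word extends.
Those words: "ibiibi", "iiipiiir", "iorboi", "iorpbir", "ipr", "iriiroo", "rbporbpo", "rbpori", "rbporr"
Leaf count: 9

9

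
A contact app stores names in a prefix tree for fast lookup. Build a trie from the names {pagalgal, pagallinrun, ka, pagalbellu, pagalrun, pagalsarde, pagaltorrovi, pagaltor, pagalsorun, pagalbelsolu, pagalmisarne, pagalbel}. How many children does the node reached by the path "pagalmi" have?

1

Follow the path "pagalmi" to its node, then look at its outgoing edges.
Distinct next characters after "pagalmi": s.
That node has 1 child edge.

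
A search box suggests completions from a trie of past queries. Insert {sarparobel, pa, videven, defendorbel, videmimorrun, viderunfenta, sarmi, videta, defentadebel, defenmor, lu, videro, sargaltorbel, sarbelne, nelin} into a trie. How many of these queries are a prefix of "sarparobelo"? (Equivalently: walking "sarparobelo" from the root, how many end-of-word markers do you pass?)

Traverse "sarparobelo" character by character; count nodes along the way that are marked as word ends.
Prefixes of the query that are stored words: "sarparobel"
Count: 1

1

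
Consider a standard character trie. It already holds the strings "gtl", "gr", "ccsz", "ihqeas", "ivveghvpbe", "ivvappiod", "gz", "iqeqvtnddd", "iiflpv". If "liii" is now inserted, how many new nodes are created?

4

"liii" shares no prefix with any stored word, so all 4 characters open new nodes.
4 − 0 = 4 new nodes.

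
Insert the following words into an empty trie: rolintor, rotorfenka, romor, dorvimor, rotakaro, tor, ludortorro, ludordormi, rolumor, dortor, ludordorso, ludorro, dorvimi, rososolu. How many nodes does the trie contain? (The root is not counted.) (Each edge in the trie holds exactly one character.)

For each word, the new-node count is its length minus the longest prefix already in the trie:
  "rolintor" → 8 new (r, o, l, i, n, t, o, r)
  "rotorfenka" → prefix "ro" already present; 8 new (t, o, r, f, e, n, k, a)
  "romor" → prefix "ro" already present; 3 new (m, o, r)
  "dorvimor" → 8 new (d, o, r, v, i, m, o, r)
  "rotakaro" → prefix "rot" already present; 5 new (a, k, a, r, o)
  "tor" → 3 new (t, o, r)
  "ludortorro" → 10 new (l, u, d, o, r, t, o, r, r, o)
  "ludordormi" → prefix "ludor" already present; 5 new (d, o, r, m, i)
  "rolumor" → prefix "rol" already present; 4 new (u, m, o, r)
  "dortor" → prefix "dor" already present; 3 new (t, o, r)
  "ludordorso" → prefix "ludordor" already present; 2 new (s, o)
  "ludorro" → prefix "ludor" already present; 2 new (r, o)
  "dorvimi" → prefix "dorvim" already present; 1 new (i)
  "rososolu" → prefix "ro" already present; 6 new (s, o, s, o, l, u)
Total nodes = 8 + 8 + 3 + 8 + 5 + 3 + 10 + 5 + 4 + 3 + 2 + 2 + 1 + 6 = 68

68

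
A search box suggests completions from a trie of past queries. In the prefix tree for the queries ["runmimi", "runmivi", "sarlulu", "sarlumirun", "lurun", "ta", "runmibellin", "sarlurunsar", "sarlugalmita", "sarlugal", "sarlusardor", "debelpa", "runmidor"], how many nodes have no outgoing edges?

A leaf is a node with no children — equivalently, the end of a word that is not a proper prefix of any other stored word.
Those words: "debelpa", "lurun", "runmibellin", "runmidor", "runmimi", "runmivi", "sarlugalmita", "sarlulu", "sarlumirun", "sarlurunsar", "sarlusardor", "ta"
Leaf count: 12

12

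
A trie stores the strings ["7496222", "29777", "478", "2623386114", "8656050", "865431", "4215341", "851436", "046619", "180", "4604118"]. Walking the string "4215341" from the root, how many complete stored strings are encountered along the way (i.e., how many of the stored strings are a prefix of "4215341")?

1

Check each prefix of "4215341" against the stored set — each match is an end-marker on the path.
Prefixes of the query that are stored words: "4215341"
Count: 1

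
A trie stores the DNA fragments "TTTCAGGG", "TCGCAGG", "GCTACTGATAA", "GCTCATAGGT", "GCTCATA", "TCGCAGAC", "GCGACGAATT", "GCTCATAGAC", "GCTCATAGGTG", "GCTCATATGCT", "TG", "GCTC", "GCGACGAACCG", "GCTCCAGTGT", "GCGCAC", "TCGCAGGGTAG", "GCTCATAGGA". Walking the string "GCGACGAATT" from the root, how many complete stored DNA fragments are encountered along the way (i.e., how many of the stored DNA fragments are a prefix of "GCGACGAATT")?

Check each prefix of "GCGACGAATT" against the stored set — each match is an end-marker on the path.
Prefixes of the query that are stored words: "GCGACGAATT"
Count: 1

1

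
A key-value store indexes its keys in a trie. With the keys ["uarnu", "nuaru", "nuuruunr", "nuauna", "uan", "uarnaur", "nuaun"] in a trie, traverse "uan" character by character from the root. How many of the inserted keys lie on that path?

1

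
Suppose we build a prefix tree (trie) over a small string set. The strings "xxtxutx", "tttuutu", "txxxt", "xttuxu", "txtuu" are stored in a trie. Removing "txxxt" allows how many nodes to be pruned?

A node on "txxxt"'s path can go only if nothing else ends at it or branches off below it.
The suffix "xxt" (3 nodes) is used only by "txxxt"; the node for "tx" still has the child "t", so pruning stops there.
Nodes removed: 3

3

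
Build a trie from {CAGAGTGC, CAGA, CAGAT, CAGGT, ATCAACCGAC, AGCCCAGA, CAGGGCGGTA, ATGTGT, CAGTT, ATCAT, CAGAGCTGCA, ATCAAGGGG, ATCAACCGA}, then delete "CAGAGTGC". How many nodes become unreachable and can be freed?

3

Walk "CAGAGTGC" from the leaf back toward the root, removing each node that no remaining word uses.
The suffix "TGC" (3 nodes) is used only by "CAGAGTGC"; the node for "CAGAG" still has the child "C", so pruning stops there.
Nodes removed: 3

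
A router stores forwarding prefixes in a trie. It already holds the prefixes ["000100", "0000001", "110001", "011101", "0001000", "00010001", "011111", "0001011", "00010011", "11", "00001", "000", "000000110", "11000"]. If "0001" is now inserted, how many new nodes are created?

0

"0001" is already a full path in the trie; only an end-marker is added.
No new nodes are needed: 0.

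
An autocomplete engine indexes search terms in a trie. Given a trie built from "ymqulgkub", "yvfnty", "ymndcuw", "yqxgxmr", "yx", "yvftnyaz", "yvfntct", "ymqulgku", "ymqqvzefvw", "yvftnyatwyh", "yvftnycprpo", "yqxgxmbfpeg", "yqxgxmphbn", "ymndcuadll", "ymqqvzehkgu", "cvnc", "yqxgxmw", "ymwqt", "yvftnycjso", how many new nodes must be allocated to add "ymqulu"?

"ymqul" is already a path in the trie; the remaining "u" must be added.
So 6 − 5 = 1 new nodes.

1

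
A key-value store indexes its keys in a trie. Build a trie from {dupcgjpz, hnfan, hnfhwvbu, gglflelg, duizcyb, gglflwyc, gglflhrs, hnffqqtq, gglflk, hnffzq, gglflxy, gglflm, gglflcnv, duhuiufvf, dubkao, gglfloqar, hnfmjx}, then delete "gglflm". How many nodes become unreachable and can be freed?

A node on "gglflm"'s path can go only if nothing else ends at it or branches off below it.
The suffix "m" (1 node) is used only by "gglflm"; the node for "gglfl" still has the child "e", so pruning stops there.
Nodes removed: 1

1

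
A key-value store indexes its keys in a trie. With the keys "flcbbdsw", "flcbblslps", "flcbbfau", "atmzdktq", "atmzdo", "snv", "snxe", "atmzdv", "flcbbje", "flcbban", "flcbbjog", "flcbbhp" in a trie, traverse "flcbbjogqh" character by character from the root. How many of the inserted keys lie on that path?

Traverse "flcbbjogqh" character by character; count nodes along the way that are marked as word ends.
Prefixes of the query that are stored words: "flcbbjog"
Count: 1

1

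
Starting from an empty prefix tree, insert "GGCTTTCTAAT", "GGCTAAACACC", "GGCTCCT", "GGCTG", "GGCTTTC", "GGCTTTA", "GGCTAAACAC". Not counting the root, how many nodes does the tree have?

Trie structure (* marks end of a word):
(root)
└─ G
   └─ G
      └─ C
         └─ T
            ├─ A
            │  └─ A
            │     └─ A
            │        └─ C
            │           └─ A
            │              └─ C *
            │                 └─ C *
            ├─ C
            │  └─ C
            │     └─ T *
            ├─ G *
            └─ T
               └─ T
                  ├─ A *
                  └─ C *
                     └─ T
                        └─ A
                           └─ A
                              └─ T *
Counting every labelled node above: 23.

23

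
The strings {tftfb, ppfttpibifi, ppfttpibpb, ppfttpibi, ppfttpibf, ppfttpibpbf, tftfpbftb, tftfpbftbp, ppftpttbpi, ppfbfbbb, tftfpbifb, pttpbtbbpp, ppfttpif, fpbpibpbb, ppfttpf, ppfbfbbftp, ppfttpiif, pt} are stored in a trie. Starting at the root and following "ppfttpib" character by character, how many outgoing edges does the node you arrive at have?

3

The children of the "ppfttpib" node are the distinct next characters among strings starting with "ppfttpib".
Distinct next characters after "ppfttpib": f, i, p.
That node has 3 child edges.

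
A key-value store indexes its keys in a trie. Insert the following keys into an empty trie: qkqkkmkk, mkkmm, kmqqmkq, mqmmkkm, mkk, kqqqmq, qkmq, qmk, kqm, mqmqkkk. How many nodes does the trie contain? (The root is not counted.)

40

Insert word by word; a character creates a node only if that edge doesn't already exist:
  "qkqkkmkk" → 8 new (q, k, q, k, k, m, k, k)
  "mkkmm" → 5 new (m, k, k, m, m)
  "kmqqmkq" → 7 new (k, m, q, q, m, k, q)
  "mqmmkkm" → prefix "m" already present; 6 new (q, m, m, k, k, m)
  "mkk" → prefix "mkk" already present; 0 new (none)
  "kqqqmq" → prefix "k" already present; 5 new (q, q, q, m, q)
  "qkmq" → prefix "qk" already present; 2 new (m, q)
  "qmk" → prefix "q" already present; 2 new (m, k)
  "kqm" → prefix "kq" already present; 1 new (m)
  "mqmqkkk" → prefix "mqm" already present; 4 new (q, k, k, k)
Total nodes = 8 + 5 + 7 + 6 + 0 + 5 + 2 + 2 + 1 + 4 = 40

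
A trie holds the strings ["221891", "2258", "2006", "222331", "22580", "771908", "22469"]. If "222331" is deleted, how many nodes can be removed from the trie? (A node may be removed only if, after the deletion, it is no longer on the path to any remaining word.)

4

Walk "222331" from the leaf back toward the root, removing each node that no remaining word uses.
The suffix "2331" (4 nodes) is used only by "222331"; the node for "22" still has the child "1", so pruning stops there.
Nodes removed: 4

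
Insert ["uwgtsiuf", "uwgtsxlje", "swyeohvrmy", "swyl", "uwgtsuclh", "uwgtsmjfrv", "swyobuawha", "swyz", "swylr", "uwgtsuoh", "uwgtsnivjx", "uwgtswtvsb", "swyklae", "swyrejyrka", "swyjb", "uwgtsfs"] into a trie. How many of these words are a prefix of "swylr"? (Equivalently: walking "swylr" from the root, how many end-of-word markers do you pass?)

2

Check each prefix of "swylr" against the stored set — each match is an end-marker on the path.
Prefixes of the query that are stored words: "swyl", "swylr"
Count: 2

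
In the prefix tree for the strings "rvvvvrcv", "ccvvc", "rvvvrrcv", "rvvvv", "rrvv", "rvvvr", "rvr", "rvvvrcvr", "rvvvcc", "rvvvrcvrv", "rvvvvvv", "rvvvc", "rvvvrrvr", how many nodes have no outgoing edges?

Leaves are exactly the stored words that no other stored word extends.
Those words: "ccvvc", "rrvv", "rvr", "rvvvcc", "rvvvrcvrv", "rvvvrrcv", "rvvvrrvr", "rvvvvrcv", "rvvvvvv"
Leaf count: 9

9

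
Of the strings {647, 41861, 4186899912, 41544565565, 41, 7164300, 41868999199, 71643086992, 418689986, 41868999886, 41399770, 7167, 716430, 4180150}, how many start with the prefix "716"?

4

Filter for entries beginning with "716":
Words under "716": 716430, 7164300, 71643086992, 7167
Count: 4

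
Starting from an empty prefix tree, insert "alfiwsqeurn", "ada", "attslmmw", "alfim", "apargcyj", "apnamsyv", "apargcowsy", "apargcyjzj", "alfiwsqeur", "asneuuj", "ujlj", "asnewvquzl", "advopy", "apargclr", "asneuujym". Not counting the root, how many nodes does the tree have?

64

Insert word by word; a character creates a node only if that edge doesn't already exist:
  "alfiwsqeurn" → 11 new (a, l, f, i, w, s, q, e, u, r, n)
  "ada" → prefix "a" already present; 2 new (d, a)
  "attslmmw" → prefix "a" already present; 7 new (t, t, s, l, m, m, w)
  "alfim" → prefix "alfi" already present; 1 new (m)
  "apargcyj" → prefix "a" already present; 7 new (p, a, r, g, c, y, j)
  "apnamsyv" → prefix "ap" already present; 6 new (n, a, m, s, y, v)
  "apargcowsy" → prefix "apargc" already present; 4 new (o, w, s, y)
  "apargcyjzj" → prefix "apargcyj" already present; 2 new (z, j)
  "alfiwsqeur" → prefix "alfiwsqeur" already present; 0 new (none)
  "asneuuj" → prefix "a" already present; 6 new (s, n, e, u, u, j)
  "ujlj" → 4 new (u, j, l, j)
  "asnewvquzl" → prefix "asne" already present; 6 new (w, v, q, u, z, l)
  "advopy" → prefix "ad" already present; 4 new (v, o, p, y)
  "apargclr" → prefix "apargc" already present; 2 new (l, r)
  "asneuujym" → prefix "asneuuj" already present; 2 new (y, m)
Total nodes = 11 + 2 + 7 + 1 + 7 + 6 + 4 + 2 + 0 + 6 + 4 + 6 + 4 + 2 + 2 = 64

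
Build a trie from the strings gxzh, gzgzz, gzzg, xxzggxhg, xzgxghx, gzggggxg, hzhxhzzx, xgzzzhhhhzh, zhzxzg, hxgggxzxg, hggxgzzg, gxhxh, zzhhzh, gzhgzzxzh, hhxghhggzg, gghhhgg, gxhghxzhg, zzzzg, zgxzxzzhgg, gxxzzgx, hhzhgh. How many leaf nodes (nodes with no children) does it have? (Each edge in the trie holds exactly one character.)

21

A leaf is a node with no children — equivalently, the end of a word that is not a proper prefix of any other stored word.
Those words: "gghhhgg", "gxhghxzhg", "gxhxh", "gxxzzgx", "gxzh", "gzggggxg", "gzgzz", "gzhgzzxzh", "gzzg", "hggxgzzg", "hhxghhggzg", "hhzhgh", "hxgggxzxg", "hzhxhzzx", "xgzzzhhhhzh", "xxzggxhg", "xzgxghx", "zgxzxzzhgg", "zhzxzg", "zzhhzh", "zzzzg"
Leaf count: 21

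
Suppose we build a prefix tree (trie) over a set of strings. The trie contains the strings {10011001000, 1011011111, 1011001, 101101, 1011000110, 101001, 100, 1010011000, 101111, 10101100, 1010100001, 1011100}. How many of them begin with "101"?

Traverse to the node for "101", then collect every word in that subtree.
Words under "101": 101001, 1010011000, 1010100001, 10101100, 1011000110, 1011001, 101101, 1011011111, 1011100, 101111
Count: 10

10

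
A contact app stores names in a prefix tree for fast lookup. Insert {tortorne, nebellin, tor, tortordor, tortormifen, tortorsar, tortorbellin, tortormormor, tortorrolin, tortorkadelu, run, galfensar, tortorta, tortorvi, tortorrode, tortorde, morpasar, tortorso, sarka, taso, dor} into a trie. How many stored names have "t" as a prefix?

Traverse to the node for "t", then collect every word in that subtree.
Words under "t": taso, tor, tortorbellin, tortorde, tortordor, tortorkadelu, tortormifen, tortormormor, tortorne, tortorrode, tortorrolin, tortorsar, tortorso, tortorta, tortorvi
Count: 15

15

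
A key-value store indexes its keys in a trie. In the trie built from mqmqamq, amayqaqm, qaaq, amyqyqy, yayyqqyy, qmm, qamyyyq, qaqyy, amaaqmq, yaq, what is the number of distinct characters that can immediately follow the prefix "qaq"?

1

The children of the "qaq" node are the distinct next characters among strings starting with "qaq".
Characters that immediately follow "qaq" among the stored strings: {y}.
That node has 1 child edge.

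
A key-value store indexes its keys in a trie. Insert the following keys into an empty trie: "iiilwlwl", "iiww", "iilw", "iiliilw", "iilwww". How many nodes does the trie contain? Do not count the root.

18

Count nodes per top-level branch (shared prefixes stored once):
  'i'-branch (iiilwlwl, iiliilw, iilw, iilwww, iiww): 18 nodes
Sum: 18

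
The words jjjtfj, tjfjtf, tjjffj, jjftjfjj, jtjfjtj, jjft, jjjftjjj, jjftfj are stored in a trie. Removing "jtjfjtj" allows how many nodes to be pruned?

Walk "jtjfjtj" from the leaf back toward the root, removing each node that no remaining word uses.
The suffix "tjfjtj" (6 nodes) is used only by "jtjfjtj"; the node for "j" still has the child "j", so pruning stops there.
Nodes removed: 6

6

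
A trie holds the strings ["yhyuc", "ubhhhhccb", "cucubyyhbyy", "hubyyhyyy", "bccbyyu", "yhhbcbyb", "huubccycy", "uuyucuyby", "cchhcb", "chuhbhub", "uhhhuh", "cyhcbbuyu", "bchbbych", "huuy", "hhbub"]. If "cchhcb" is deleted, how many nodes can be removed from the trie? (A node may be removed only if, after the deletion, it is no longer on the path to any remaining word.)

After clearing the end-marker at "cchhcb", prune upward until reaching a node still needed by another word.
The suffix "chhcb" (5 nodes) is used only by "cchhcb"; the node for "c" still has the child "u", so pruning stops there.
Nodes removed: 5

5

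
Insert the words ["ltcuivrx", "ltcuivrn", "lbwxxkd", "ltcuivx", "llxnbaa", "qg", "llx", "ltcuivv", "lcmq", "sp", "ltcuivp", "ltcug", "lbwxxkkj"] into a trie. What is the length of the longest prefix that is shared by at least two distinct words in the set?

Equivalently: take the maximum, over all pairs, of their longest common prefix length.
e.g. "ltcuivrn" and "ltcuivrx" share the prefix "ltcuivr" of length 7; no pair shares a longer one.
Longest shared-prefix length: 7

7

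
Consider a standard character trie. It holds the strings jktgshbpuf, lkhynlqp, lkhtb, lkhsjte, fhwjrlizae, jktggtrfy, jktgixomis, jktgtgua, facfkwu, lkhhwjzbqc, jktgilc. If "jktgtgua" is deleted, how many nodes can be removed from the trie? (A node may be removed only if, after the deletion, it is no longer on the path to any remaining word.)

A node on "jktgtgua"'s path can go only if nothing else ends at it or branches off below it.
The suffix "tgua" (4 nodes) is used only by "jktgtgua"; the node for "jktg" still has the child "s", so pruning stops there.
Nodes removed: 4

4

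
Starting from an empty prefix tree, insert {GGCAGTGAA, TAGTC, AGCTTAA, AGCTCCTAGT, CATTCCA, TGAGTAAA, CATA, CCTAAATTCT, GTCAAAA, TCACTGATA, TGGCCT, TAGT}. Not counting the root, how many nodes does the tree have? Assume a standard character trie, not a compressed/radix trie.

69

Count nodes per top-level branch (shared prefixes stored once):
  'A'-branch (AGCTCCTAGT, AGCTTAA): 13 nodes
  'C'-branch (CATA, CATTCCA, CCTAAATTCT): 17 nodes
  'G'-branch (GGCAGTGAA, GTCAAAA): 15 nodes
  'T'-branch (TAGT, TAGTC, TCACTGATA, TGAGTAAA, TGGCCT): 24 nodes
Sum: 69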